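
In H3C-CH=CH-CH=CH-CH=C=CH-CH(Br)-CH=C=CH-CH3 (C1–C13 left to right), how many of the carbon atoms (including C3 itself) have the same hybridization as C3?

C3 is sp2 (one π bond).
C1: sp3
C2: sp2 ✓
C3: sp2 ✓
C4: sp2 ✓
C5: sp2 ✓
C6: sp2 ✓
C7: sp
C8: sp2 ✓
C9: sp3
C10: sp2 ✓
C11: sp
C12: sp2 ✓
C13: sp3
8 carbons are sp2.

8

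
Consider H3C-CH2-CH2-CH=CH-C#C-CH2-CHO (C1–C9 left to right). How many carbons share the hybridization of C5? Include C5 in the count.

3

C5 is sp2 (one π bond).
C1: sp3
C2: sp3
C3: sp3
C4: sp2 ✓
C5: sp2 ✓
C6: sp
C7: sp
C8: sp3
C9: sp2 ✓
3 carbons are sp2.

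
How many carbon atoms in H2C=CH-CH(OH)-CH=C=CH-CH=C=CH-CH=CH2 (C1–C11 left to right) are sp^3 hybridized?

C1: sp2
C2: sp2
C3: sp3 ✓
C4: sp2
C5: sp
C6: sp2
C7: sp2
C8: sp
C9: sp2
C10: sp2
C11: sp2
C3 → 1 sp3 carbon.

1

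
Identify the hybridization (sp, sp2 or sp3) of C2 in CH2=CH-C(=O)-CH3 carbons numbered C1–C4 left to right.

C2 is sp2: 3 σ bonds, plus one π bond, 3 electron-density regions.

sp2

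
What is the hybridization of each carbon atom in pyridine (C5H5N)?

sp2

Each carbon atom is sp2: 3 σ bonds, plus one π bond, 3 electron-density regions.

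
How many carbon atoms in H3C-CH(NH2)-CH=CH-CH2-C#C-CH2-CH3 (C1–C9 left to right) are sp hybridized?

2

C1: sp3
C2: sp3
C3: sp2
C4: sp2
C5: sp3
C6: sp ✓
C7: sp ✓
C8: sp3
C9: sp3
C6, C7 → 2 sp carbons.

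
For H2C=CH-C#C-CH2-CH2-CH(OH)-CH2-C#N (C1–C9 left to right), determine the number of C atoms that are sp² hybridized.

2

C1: sp2 ✓
C2: sp2 ✓
C3: sp
C4: sp
C5: sp3
C6: sp3
C7: sp3
C8: sp3
C9: sp
C1, C2 → 2 sp2 carbons.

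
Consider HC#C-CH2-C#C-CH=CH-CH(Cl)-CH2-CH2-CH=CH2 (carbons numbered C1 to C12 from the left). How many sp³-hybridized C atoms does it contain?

C1: sp
C2: sp
C3: sp3 ✓
C4: sp
C5: sp
C6: sp2
C7: sp2
C8: sp3 ✓
C9: sp3 ✓
C10: sp3 ✓
C11: sp2
C12: sp2
C3, C8, C9, C10 → 4 sp3 carbons.

4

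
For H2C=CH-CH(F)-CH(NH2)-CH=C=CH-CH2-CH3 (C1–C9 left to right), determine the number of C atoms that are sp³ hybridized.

4

C1: sp2
C2: sp2
C3: sp3 ✓
C4: sp3 ✓
C5: sp2
C6: sp
C7: sp2
C8: sp3 ✓
C9: sp3 ✓
C3, C4, C8, C9 → 4 sp3 carbons.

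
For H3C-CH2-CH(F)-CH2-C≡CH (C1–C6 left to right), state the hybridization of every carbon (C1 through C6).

C1: 4 σ bonds — 4 electron domains, sp3.
C2: 4 σ bonds — 4 electron domains, sp3.
C3 carries 4 σ bonds, giving a steric number of 4, so it is sp3.
C4 carries 4 σ bonds, giving a steric number of 4, so it is sp3.
C5: 2 σ bonds, plus two π bonds — 2 electron domains, sp.
C6 has 2 σ bonds, plus two π bonds: steric number 2 → sp.

C1 sp3, C2 sp3, C3 sp3, C4 sp3, C5 sp, C6 sp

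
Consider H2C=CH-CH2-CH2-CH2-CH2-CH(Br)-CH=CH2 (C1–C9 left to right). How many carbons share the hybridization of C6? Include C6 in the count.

C6 is sp3 (only σ bonds).
C1: sp2
C2: sp2
C3: sp3 ✓
C4: sp3 ✓
C5: sp3 ✓
C6: sp3 ✓
C7: sp3 ✓
C8: sp2
C9: sp2
5 carbons are sp3.

5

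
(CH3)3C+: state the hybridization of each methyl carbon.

Each methyl carbon: 4 σ bonds; 4 regions of electron density → sp3.

sp³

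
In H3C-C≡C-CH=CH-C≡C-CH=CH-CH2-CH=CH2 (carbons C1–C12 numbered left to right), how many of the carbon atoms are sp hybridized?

4

C1: sp3
C2: sp ✓
C3: sp ✓
C4: sp2
C5: sp2
C6: sp ✓
C7: sp ✓
C8: sp2
C9: sp2
C10: sp3
C11: sp2
C12: sp2
C2, C3, C6, C7 → 4 sp carbons.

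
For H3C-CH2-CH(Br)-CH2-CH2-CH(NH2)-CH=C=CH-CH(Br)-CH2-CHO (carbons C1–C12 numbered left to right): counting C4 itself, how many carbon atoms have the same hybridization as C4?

8

C4 is sp3 (only σ bonds).
C1: sp3 ✓
C2: sp3 ✓
C3: sp3 ✓
C4: sp3 ✓
C5: sp3 ✓
C6: sp3 ✓
C7: sp2
C8: sp
C9: sp2
C10: sp3 ✓
C11: sp3 ✓
C12: sp2
8 carbons are sp3.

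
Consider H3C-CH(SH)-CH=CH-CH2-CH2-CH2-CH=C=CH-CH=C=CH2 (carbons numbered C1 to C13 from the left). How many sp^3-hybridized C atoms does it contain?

C1: sp3 ✓
C2: sp3 ✓
C3: sp2
C4: sp2
C5: sp3 ✓
C6: sp3 ✓
C7: sp3 ✓
C8: sp2
C9: sp
C10: sp2
C11: sp2
C12: sp
C13: sp2
C1, C2, C5, C6, C7 → 5 sp3 carbons.

5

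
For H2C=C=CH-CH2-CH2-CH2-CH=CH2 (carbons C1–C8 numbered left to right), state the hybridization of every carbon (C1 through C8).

C1 sp2, C2 sp, C3 sp2, C4 sp3, C5 sp3, C6 sp3, C7 sp2, C8 sp2

C1: 3 σ bonds, plus one π bond; 3 regions of electron density → sp2.
C2: 2 σ bonds, plus two π bonds — 2 electron domains, sp.
C3 — 3 σ bonds, plus one π bond. Steric number 3, so sp2.
C4: 4 σ bonds; 4 regions of electron density → sp3.
C5 (4 σ bonds) has steric number 4: sp3.
C6 — 4 σ bonds. Steric number 4, so sp3.
C7 is sp2: 3 σ bonds, plus one π bond, 3 electron-density regions.
C8: 3 σ bonds, plus one π bond — 3 electron domains, sp2.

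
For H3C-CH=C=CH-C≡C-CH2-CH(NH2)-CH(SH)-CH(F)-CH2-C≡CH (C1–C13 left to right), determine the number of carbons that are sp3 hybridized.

C1: sp3 ✓
C2: sp2
C3: sp
C4: sp2
C5: sp
C6: sp
C7: sp3 ✓
C8: sp3 ✓
C9: sp3 ✓
C10: sp3 ✓
C11: sp3 ✓
C12: sp
C13: sp
C1, C7, C8, C9, C10, C11 → 6 sp3 carbons.

6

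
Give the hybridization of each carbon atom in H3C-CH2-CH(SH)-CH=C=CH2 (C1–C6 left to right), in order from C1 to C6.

C1: 4 σ bonds — 4 electron domains, sp3.
C2 — 4 σ bonds. Steric number 4, so sp3.
C3 — 4 σ bonds. Steric number 4, so sp3.
C4 is sp2: 3 σ bonds, plus one π bond, 3 electron-density regions.
C5 carries 2 σ bonds, plus two π bonds, giving a steric number of 2, so it is sp.
C6 (3 σ bonds, plus one π bond) has steric number 3: sp2.

C1 sp3, C2 sp3, C3 sp3, C4 sp2, C5 sp, C6 sp2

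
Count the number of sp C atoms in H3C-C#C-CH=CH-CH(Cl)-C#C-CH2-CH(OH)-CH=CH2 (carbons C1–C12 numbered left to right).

C1: sp3
C2: sp ✓
C3: sp ✓
C4: sp2
C5: sp2
C6: sp3
C7: sp ✓
C8: sp ✓
C9: sp3
C10: sp3
C11: sp2
C12: sp2
C2, C3, C7, C8 → 4 sp carbons.

4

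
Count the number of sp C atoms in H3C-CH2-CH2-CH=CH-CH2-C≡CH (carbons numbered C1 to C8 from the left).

C1: sp3
C2: sp3
C3: sp3
C4: sp2
C5: sp2
C6: sp3
C7: sp ✓
C8: sp ✓
C7, C8 → 2 sp carbons.

2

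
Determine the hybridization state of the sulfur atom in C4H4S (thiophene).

Analogous to furan: one S lone pair in the aromatic π system, S is sp2.

sp^2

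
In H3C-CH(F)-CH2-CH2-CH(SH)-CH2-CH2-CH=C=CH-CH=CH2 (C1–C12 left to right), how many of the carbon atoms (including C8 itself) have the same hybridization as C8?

C8 is sp2 (one π bond).
C1: sp3
C2: sp3
C3: sp3
C4: sp3
C5: sp3
C6: sp3
C7: sp3
C8: sp2 ✓
C9: sp
C10: sp2 ✓
C11: sp2 ✓
C12: sp2 ✓
4 carbons are sp2.

4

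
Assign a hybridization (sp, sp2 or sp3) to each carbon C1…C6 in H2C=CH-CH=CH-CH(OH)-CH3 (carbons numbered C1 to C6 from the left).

C1 sp2, C2 sp2, C3 sp2, C4 sp2, C5 sp3, C6 sp3

C1: 3 σ bonds, plus one π bond; 3 regions of electron density → sp2.
C2: 3 σ bonds, plus one π bond; 3 regions of electron density → sp2.
C3 is sp2: 3 σ bonds, plus one π bond, 3 electron-density regions.
C4 carries 3 σ bonds, plus one π bond, giving a steric number of 3, so it is sp2.
C5 carries 4 σ bonds, giving a steric number of 4, so it is sp3.
C6 is sp3: 4 σ bonds, 4 electron-density regions.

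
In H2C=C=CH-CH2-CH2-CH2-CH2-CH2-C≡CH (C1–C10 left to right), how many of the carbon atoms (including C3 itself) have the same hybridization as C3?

C3 is sp2 (one π bond).
C1: sp2 ✓
C2: sp
C3: sp2 ✓
C4: sp3
C5: sp3
C6: sp3
C7: sp3
C8: sp3
C9: sp
C10: sp
2 carbons are sp2.

2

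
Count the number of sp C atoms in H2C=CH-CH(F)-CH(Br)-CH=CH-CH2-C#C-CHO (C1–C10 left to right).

C1: sp2
C2: sp2
C3: sp3
C4: sp3
C5: sp2
C6: sp2
C7: sp3
C8: sp ✓
C9: sp ✓
C10: sp2
C8, C9 → 2 sp carbons.

2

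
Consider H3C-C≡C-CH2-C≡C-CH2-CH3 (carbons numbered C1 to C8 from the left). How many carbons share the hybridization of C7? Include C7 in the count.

4

C7 is sp3 (only σ bonds).
C1: sp3 ✓
C2: sp
C3: sp
C4: sp3 ✓
C5: sp
C6: sp
C7: sp3 ✓
C8: sp3 ✓
4 carbons are sp3.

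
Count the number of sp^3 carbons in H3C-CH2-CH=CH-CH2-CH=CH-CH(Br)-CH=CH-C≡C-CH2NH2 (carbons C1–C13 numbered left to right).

C1: sp3 ✓
C2: sp3 ✓
C3: sp2
C4: sp2
C5: sp3 ✓
C6: sp2
C7: sp2
C8: sp3 ✓
C9: sp2
C10: sp2
C11: sp
C12: sp
C13: sp3 ✓
C1, C2, C5, C8, C13 → 5 sp3 carbons.

5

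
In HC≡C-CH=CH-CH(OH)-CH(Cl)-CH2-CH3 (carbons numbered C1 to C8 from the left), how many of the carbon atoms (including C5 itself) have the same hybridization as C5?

4

C5 is sp3 (only σ bonds).
C1: sp
C2: sp
C3: sp2
C4: sp2
C5: sp3 ✓
C6: sp3 ✓
C7: sp3 ✓
C8: sp3 ✓
4 carbons are sp3.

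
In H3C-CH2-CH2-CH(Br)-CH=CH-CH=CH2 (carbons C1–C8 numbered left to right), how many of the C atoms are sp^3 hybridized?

4

C1: sp3 ✓
C2: sp3 ✓
C3: sp3 ✓
C4: sp3 ✓
C5: sp2
C6: sp2
C7: sp2
C8: sp2
C1, C2, C3, C4 → 4 sp3 carbons.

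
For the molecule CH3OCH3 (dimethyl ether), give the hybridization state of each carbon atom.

sp³

Each carbon atom: 4 σ bonds — 4 electron domains, sp3.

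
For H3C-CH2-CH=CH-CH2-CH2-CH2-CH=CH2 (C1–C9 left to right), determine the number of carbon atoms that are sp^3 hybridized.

5

C1: sp3 ✓
C2: sp3 ✓
C3: sp2
C4: sp2
C5: sp3 ✓
C6: sp3 ✓
C7: sp3 ✓
C8: sp2
C9: sp2
C1, C2, C5, C6, C7 → 5 sp3 carbons.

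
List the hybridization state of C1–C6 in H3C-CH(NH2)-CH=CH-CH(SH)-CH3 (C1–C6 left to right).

C1 sp3, C2 sp3, C3 sp2, C4 sp2, C5 sp3, C6 sp3

C1: 4 σ bonds; 4 regions of electron density → sp3.
C2 (4 σ bonds) has steric number 4: sp3.
C3 has 3 σ bonds, plus one π bond: steric number 3 → sp2.
C4: 3 σ bonds, plus one π bond; 3 regions of electron density → sp2.
C5: 4 σ bonds — 4 electron domains, sp3.
C6 — 4 σ bonds. Steric number 4, so sp3.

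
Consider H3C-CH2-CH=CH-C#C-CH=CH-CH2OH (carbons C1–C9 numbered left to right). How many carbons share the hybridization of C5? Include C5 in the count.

C5 is sp (two π bonds).
C1: sp3
C2: sp3
C3: sp2
C4: sp2
C5: sp ✓
C6: sp ✓
C7: sp2
C8: sp2
C9: sp3
2 carbons are sp.

2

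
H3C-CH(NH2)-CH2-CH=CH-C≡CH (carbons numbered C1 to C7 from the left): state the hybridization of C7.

C7 has 2 σ bonds, plus two π bonds: steric number 2 → sp.

sp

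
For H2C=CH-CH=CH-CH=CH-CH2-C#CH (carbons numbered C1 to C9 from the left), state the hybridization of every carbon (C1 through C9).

C1 sp2, C2 sp2, C3 sp2, C4 sp2, C5 sp2, C6 sp2, C7 sp3, C8 sp, C9 sp

C1 (3 σ bonds, plus one π bond) has steric number 3: sp2.
C2 carries 3 σ bonds, plus one π bond, giving a steric number of 3, so it is sp2.
C3 (3 σ bonds, plus one π bond) has steric number 3: sp2.
C4 (3 σ bonds, plus one π bond) has steric number 3: sp2.
C5: 3 σ bonds, plus one π bond; 3 regions of electron density → sp2.
C6 (3 σ bonds, plus one π bond) has steric number 3: sp2.
C7 — 4 σ bonds. Steric number 4, so sp3.
C8 (2 σ bonds, plus two π bonds) has steric number 2: sp.
C9 (2 σ bonds, plus two π bonds) has steric number 2: sp.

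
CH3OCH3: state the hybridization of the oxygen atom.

Two σ bonds + two lone pairs = steric number 4 → sp3.

sp3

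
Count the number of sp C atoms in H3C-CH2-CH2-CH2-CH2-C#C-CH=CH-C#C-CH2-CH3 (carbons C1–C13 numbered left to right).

4

C1: sp3
C2: sp3
C3: sp3
C4: sp3
C5: sp3
C6: sp ✓
C7: sp ✓
C8: sp2
C9: sp2
C10: sp ✓
C11: sp ✓
C12: sp3
C13: sp3
C6, C7, C10, C11 → 4 sp carbons.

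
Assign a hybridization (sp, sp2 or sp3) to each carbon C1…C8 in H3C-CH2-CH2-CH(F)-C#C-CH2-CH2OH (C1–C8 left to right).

C1 (4 σ bonds) has steric number 4: sp3.
C2 has 4 σ bonds: steric number 4 → sp3.
C3 is sp3: 4 σ bonds, 4 electron-density regions.
C4: 4 σ bonds — 4 electron domains, sp3.
C5: 2 σ bonds, plus two π bonds; 2 regions of electron density → sp.
C6 — 2 σ bonds, plus two π bonds. Steric number 2, so sp.
C7 — 4 σ bonds. Steric number 4, so sp3.
C8 — 4 σ bonds. Steric number 4, so sp3.

C1 sp3, C2 sp3, C3 sp3, C4 sp3, C5 sp, C6 sp, C7 sp3, C8 sp3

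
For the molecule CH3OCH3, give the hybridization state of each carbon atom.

sp3

Each carbon atom has 4 σ bonds: steric number 4 → sp3.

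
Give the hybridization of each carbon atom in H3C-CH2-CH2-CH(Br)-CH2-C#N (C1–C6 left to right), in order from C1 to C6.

C1 is sp3: 4 σ bonds, 4 electron-density regions.
C2 carries 4 σ bonds, giving a steric number of 4, so it is sp3.
C3 has 4 σ bonds: steric number 4 → sp3.
C4 has 4 σ bonds: steric number 4 → sp3.
C5 — 4 σ bonds. Steric number 4, so sp3.
C6 has 2 σ bonds, plus two π bonds: steric number 2 → sp.

C1 sp3, C2 sp3, C3 sp3, C4 sp3, C5 sp3, C6 sp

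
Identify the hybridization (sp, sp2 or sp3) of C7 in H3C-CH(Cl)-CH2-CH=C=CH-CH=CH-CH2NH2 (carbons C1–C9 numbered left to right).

sp²

C7 has 3 σ bonds, plus one π bond: steric number 3 → sp2.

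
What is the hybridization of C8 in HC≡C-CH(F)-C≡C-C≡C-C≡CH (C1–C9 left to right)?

sp

C8 (2 σ bonds, plus two π bonds) has steric number 2: sp.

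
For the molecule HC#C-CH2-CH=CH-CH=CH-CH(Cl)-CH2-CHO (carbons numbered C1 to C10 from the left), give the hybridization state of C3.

sp3

C3 (4 σ bonds) has steric number 4: sp3.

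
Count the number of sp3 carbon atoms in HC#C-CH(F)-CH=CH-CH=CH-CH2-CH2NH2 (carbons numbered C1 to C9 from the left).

C1: sp
C2: sp
C3: sp3 ✓
C4: sp2
C5: sp2
C6: sp2
C7: sp2
C8: sp3 ✓
C9: sp3 ✓
C3, C8, C9 → 3 sp3 carbons.

3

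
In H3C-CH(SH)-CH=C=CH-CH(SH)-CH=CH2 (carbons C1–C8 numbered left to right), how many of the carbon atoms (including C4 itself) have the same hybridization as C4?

C4 is sp (two π bonds).
C1: sp3
C2: sp3
C3: sp2
C4: sp ✓
C5: sp2
C6: sp3
C7: sp2
C8: sp2
1 carbon is sp.

1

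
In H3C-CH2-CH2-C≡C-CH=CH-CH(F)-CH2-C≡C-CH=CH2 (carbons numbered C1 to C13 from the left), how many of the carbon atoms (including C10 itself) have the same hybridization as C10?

4

C10 is sp (two π bonds).
C1: sp3
C2: sp3
C3: sp3
C4: sp ✓
C5: sp ✓
C6: sp2
C7: sp2
C8: sp3
C9: sp3
C10: sp ✓
C11: sp ✓
C12: sp2
C13: sp2
4 carbons are sp.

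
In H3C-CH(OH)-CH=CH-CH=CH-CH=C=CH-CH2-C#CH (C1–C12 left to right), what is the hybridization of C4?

C4: 3 σ bonds, plus one π bond; 3 regions of electron density → sp2.

sp2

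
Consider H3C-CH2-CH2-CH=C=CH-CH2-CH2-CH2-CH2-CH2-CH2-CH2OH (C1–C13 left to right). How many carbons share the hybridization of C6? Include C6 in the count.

C6 is sp2 (one π bond).
C1: sp3
C2: sp3
C3: sp3
C4: sp2 ✓
C5: sp
C6: sp2 ✓
C7: sp3
C8: sp3
C9: sp3
C10: sp3
C11: sp3
C12: sp3
C13: sp3
2 carbons are sp2.

2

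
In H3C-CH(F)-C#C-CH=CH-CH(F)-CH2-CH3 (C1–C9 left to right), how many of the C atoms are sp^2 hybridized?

C1: sp3
C2: sp3
C3: sp
C4: sp
C5: sp2 ✓
C6: sp2 ✓
C7: sp3
C8: sp3
C9: sp3
C5, C6 → 2 sp2 carbons.

2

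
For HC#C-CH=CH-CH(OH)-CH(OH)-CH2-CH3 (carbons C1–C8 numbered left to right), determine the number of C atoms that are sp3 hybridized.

C1: sp
C2: sp
C3: sp2
C4: sp2
C5: sp3 ✓
C6: sp3 ✓
C7: sp3 ✓
C8: sp3 ✓
C5, C6, C7, C8 → 4 sp3 carbons.

4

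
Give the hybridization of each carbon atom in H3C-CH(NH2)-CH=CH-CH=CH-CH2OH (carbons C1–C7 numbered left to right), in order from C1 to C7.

C1 has 4 σ bonds: steric number 4 → sp3.
C2 is sp3: 4 σ bonds, 4 electron-density regions.
C3 — 3 σ bonds, plus one π bond. Steric number 3, so sp2.
C4 (3 σ bonds, plus one π bond) has steric number 3: sp2.
C5 — 3 σ bonds, plus one π bond. Steric number 3, so sp2.
C6 — 3 σ bonds, plus one π bond. Steric number 3, so sp2.
C7 — 4 σ bonds. Steric number 4, so sp3.

C1 sp3, C2 sp3, C3 sp2, C4 sp2, C5 sp2, C6 sp2, C7 sp3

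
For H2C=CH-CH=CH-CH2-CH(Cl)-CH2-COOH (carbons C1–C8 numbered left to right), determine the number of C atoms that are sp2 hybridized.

5

C1: sp2 ✓
C2: sp2 ✓
C3: sp2 ✓
C4: sp2 ✓
C5: sp3
C6: sp3
C7: sp3
C8: sp2 ✓
C1, C2, C3, C4, C8 → 5 sp2 carbons.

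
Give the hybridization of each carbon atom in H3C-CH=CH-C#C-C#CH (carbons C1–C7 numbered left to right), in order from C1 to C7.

C1 — 4 σ bonds. Steric number 4, so sp3.
C2 has 3 σ bonds, plus one π bond: steric number 3 → sp2.
C3: 3 σ bonds, plus one π bond — 3 electron domains, sp2.
C4 — 2 σ bonds, plus two π bonds. Steric number 2, so sp.
C5: 2 σ bonds, plus two π bonds — 2 electron domains, sp.
C6: 2 σ bonds, plus two π bonds; 2 regions of electron density → sp.
C7 is sp: 2 σ bonds, plus two π bonds, 2 electron-density regions.

C1 sp3, C2 sp2, C3 sp2, C4 sp, C5 sp, C6 sp, C7 sp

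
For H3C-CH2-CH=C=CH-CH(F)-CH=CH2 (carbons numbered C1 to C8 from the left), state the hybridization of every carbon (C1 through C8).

C1 sp3, C2 sp3, C3 sp2, C4 sp, C5 sp2, C6 sp3, C7 sp2, C8 sp2

C1: 4 σ bonds; 4 regions of electron density → sp3.
C2 carries 4 σ bonds, giving a steric number of 4, so it is sp3.
C3: 3 σ bonds, plus one π bond; 3 regions of electron density → sp2.
C4: 2 σ bonds, plus two π bonds — 2 electron domains, sp.
C5 (3 σ bonds, plus one π bond) has steric number 3: sp2.
C6: 4 σ bonds; 4 regions of electron density → sp3.
C7: 3 σ bonds, plus one π bond; 3 regions of electron density → sp2.
C8 carries 3 σ bonds, plus one π bond, giving a steric number of 3, so it is sp2.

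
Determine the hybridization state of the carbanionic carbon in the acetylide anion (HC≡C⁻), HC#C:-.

sp

One σ bond + one lone pair = steric number 2 → sp.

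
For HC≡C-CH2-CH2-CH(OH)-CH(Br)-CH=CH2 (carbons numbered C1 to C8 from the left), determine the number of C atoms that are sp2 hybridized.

C1: sp
C2: sp
C3: sp3
C4: sp3
C5: sp3
C6: sp3
C7: sp2 ✓
C8: sp2 ✓
C7, C8 → 2 sp2 carbons.

2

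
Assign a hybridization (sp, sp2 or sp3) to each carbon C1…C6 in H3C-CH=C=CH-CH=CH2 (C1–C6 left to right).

C1: 4 σ bonds — 4 electron domains, sp3.
C2 has 3 σ bonds, plus one π bond: steric number 3 → sp2.
C3 (2 σ bonds, plus two π bonds) has steric number 2: sp.
C4 — 3 σ bonds, plus one π bond. Steric number 3, so sp2.
C5 (3 σ bonds, plus one π bond) has steric number 3: sp2.
C6 has 3 σ bonds, plus one π bond: steric number 3 → sp2.

C1 sp3, C2 sp2, C3 sp, C4 sp2, C5 sp2, C6 sp2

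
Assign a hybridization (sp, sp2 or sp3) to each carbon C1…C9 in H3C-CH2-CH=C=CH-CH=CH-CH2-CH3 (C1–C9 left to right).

C1: 4 σ bonds; 4 regions of electron density → sp3.
C2 carries 4 σ bonds, giving a steric number of 4, so it is sp3.
C3 — 3 σ bonds, plus one π bond. Steric number 3, so sp2.
C4 carries 2 σ bonds, plus two π bonds, giving a steric number of 2, so it is sp.
C5: 3 σ bonds, plus one π bond; 3 regions of electron density → sp2.
C6 (3 σ bonds, plus one π bond) has steric number 3: sp2.
C7: 3 σ bonds, plus one π bond; 3 regions of electron density → sp2.
C8 has 4 σ bonds: steric number 4 → sp3.
C9 is sp3: 4 σ bonds, 4 electron-density regions.

C1 sp3, C2 sp3, C3 sp2, C4 sp, C5 sp2, C6 sp2, C7 sp2, C8 sp3, C9 sp3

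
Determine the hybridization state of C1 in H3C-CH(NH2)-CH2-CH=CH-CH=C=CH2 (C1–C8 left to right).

C1: 4 σ bonds; 4 regions of electron density → sp3.

sp3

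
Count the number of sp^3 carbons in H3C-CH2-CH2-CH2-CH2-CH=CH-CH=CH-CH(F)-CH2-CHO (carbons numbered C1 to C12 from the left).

7

C1: sp3 ✓
C2: sp3 ✓
C3: sp3 ✓
C4: sp3 ✓
C5: sp3 ✓
C6: sp2
C7: sp2
C8: sp2
C9: sp2
C10: sp3 ✓
C11: sp3 ✓
C12: sp2
C1, C2, C3, C4, C5, C10, C11 → 7 sp3 carbons.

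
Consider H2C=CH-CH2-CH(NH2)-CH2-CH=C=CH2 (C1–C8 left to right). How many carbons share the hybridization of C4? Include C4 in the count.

3

C4 is sp3 (only σ bonds).
C1: sp2
C2: sp2
C3: sp3 ✓
C4: sp3 ✓
C5: sp3 ✓
C6: sp2
C7: sp
C8: sp2
3 carbons are sp3.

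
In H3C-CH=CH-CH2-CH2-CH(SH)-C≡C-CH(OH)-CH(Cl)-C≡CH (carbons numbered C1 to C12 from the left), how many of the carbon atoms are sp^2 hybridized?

C1: sp3
C2: sp2 ✓
C3: sp2 ✓
C4: sp3
C5: sp3
C6: sp3
C7: sp
C8: sp
C9: sp3
C10: sp3
C11: sp
C12: sp
C2, C3 → 2 sp2 carbons.

2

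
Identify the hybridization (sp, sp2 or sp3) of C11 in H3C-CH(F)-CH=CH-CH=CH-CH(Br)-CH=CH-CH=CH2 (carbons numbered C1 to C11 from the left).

C11 is sp2: 3 σ bonds, plus one π bond, 3 electron-density regions.

sp2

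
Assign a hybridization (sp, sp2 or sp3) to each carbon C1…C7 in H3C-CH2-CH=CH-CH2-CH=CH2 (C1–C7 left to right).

C1 sp3, C2 sp3, C3 sp2, C4 sp2, C5 sp3, C6 sp2, C7 sp2

C1 carries 4 σ bonds, giving a steric number of 4, so it is sp3.
C2: 4 σ bonds — 4 electron domains, sp3.
C3: 3 σ bonds, plus one π bond — 3 electron domains, sp2.
C4 carries 3 σ bonds, plus one π bond, giving a steric number of 3, so it is sp2.
C5 carries 4 σ bonds, giving a steric number of 4, so it is sp3.
C6: 3 σ bonds, plus one π bond; 3 regions of electron density → sp2.
C7: 3 σ bonds, plus one π bond — 3 electron domains, sp2.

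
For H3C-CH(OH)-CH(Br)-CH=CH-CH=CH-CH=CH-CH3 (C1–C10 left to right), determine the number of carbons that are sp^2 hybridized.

C1: sp3
C2: sp3
C3: sp3
C4: sp2 ✓
C5: sp2 ✓
C6: sp2 ✓
C7: sp2 ✓
C8: sp2 ✓
C9: sp2 ✓
C10: sp3
C4, C5, C6, C7, C8, C9 → 6 sp2 carbons.

6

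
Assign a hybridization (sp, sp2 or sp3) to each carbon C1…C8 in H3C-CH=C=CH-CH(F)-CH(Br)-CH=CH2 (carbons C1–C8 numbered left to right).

C1 sp3, C2 sp2, C3 sp, C4 sp2, C5 sp3, C6 sp3, C7 sp2, C8 sp2

C1 (4 σ bonds) has steric number 4: sp3.
C2: 3 σ bonds, plus one π bond — 3 electron domains, sp2.
C3 carries 2 σ bonds, plus two π bonds, giving a steric number of 2, so it is sp.
C4 (3 σ bonds, plus one π bond) has steric number 3: sp2.
C5 carries 4 σ bonds, giving a steric number of 4, so it is sp3.
C6 is sp3: 4 σ bonds, 4 electron-density regions.
C7 is sp2: 3 σ bonds, plus one π bond, 3 electron-density regions.
C8: 3 σ bonds, plus one π bond — 3 electron domains, sp2.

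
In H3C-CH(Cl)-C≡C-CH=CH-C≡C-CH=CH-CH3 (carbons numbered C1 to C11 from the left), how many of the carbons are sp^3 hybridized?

3

C1: sp3 ✓
C2: sp3 ✓
C3: sp
C4: sp
C5: sp2
C6: sp2
C7: sp
C8: sp
C9: sp2
C10: sp2
C11: sp3 ✓
C1, C2, C11 → 3 sp3 carbons.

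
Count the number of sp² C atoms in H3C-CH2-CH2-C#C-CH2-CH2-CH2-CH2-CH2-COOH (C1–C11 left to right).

1

C1: sp3
C2: sp3
C3: sp3
C4: sp
C5: sp
C6: sp3
C7: sp3
C8: sp3
C9: sp3
C10: sp3
C11: sp2 ✓
C11 → 1 sp2 carbon.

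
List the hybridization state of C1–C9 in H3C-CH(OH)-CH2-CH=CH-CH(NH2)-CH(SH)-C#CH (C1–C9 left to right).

C1 is sp3: 4 σ bonds, 4 electron-density regions.
C2: 4 σ bonds — 4 electron domains, sp3.
C3 has 4 σ bonds: steric number 4 → sp3.
C4 has 3 σ bonds, plus one π bond: steric number 3 → sp2.
C5 is sp2: 3 σ bonds, plus one π bond, 3 electron-density regions.
C6 — 4 σ bonds. Steric number 4, so sp3.
C7: 4 σ bonds; 4 regions of electron density → sp3.
C8 has 2 σ bonds, plus two π bonds: steric number 2 → sp.
C9 carries 2 σ bonds, plus two π bonds, giving a steric number of 2, so it is sp.

C1 sp3, C2 sp3, C3 sp3, C4 sp2, C5 sp2, C6 sp3, C7 sp3, C8 sp, C9 sp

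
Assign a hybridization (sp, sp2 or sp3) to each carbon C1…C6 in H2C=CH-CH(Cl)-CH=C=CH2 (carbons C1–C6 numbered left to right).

C1 sp2, C2 sp2, C3 sp3, C4 sp2, C5 sp, C6 sp2

C1 (3 σ bonds, plus one π bond) has steric number 3: sp2.
C2 — 3 σ bonds, plus one π bond. Steric number 3, so sp2.
C3: 4 σ bonds; 4 regions of electron density → sp3.
C4: 3 σ bonds, plus one π bond — 3 electron domains, sp2.
C5 is sp: 2 σ bonds, plus two π bonds, 2 electron-density regions.
C6 carries 3 σ bonds, plus one π bond, giving a steric number of 3, so it is sp2.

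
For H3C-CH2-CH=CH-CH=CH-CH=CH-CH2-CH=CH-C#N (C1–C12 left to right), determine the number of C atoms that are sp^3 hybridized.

C1: sp3 ✓
C2: sp3 ✓
C3: sp2
C4: sp2
C5: sp2
C6: sp2
C7: sp2
C8: sp2
C9: sp3 ✓
C10: sp2
C11: sp2
C12: sp
C1, C2, C9 → 3 sp3 carbons.

3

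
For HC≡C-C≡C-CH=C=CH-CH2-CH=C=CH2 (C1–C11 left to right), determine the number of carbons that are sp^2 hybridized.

4

C1: sp
C2: sp
C3: sp
C4: sp
C5: sp2 ✓
C6: sp
C7: sp2 ✓
C8: sp3
C9: sp2 ✓
C10: sp
C11: sp2 ✓
C5, C7, C9, C11 → 4 sp2 carbons.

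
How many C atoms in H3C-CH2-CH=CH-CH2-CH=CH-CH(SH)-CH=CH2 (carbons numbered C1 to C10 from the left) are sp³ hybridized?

C1: sp3 ✓
C2: sp3 ✓
C3: sp2
C4: sp2
C5: sp3 ✓
C6: sp2
C7: sp2
C8: sp3 ✓
C9: sp2
C10: sp2
C1, C2, C5, C8 → 4 sp3 carbons.

4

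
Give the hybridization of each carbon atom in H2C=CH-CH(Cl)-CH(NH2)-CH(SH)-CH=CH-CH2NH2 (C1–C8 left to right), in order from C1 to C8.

C1 (3 σ bonds, plus one π bond) has steric number 3: sp2.
C2 (3 σ bonds, plus one π bond) has steric number 3: sp2.
C3 is sp3: 4 σ bonds, 4 electron-density regions.
C4 carries 4 σ bonds, giving a steric number of 4, so it is sp3.
C5 carries 4 σ bonds, giving a steric number of 4, so it is sp3.
C6 (3 σ bonds, plus one π bond) has steric number 3: sp2.
C7: 3 σ bonds, plus one π bond — 3 electron domains, sp2.
C8 has 4 σ bonds: steric number 4 → sp3.

C1 sp2, C2 sp2, C3 sp3, C4 sp3, C5 sp3, C6 sp2, C7 sp2, C8 sp3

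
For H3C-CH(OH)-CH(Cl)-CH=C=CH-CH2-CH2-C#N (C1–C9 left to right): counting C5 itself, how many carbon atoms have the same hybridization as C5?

2

C5 is sp (two π bonds).
C1: sp3
C2: sp3
C3: sp3
C4: sp2
C5: sp ✓
C6: sp2
C7: sp3
C8: sp3
C9: sp ✓
2 carbons are sp.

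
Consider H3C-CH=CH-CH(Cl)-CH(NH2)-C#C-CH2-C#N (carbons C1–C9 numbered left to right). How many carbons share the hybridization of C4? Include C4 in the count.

C4 is sp3 (only σ bonds).
C1: sp3 ✓
C2: sp2
C3: sp2
C4: sp3 ✓
C5: sp3 ✓
C6: sp
C7: sp
C8: sp3 ✓
C9: sp
4 carbons are sp3.

4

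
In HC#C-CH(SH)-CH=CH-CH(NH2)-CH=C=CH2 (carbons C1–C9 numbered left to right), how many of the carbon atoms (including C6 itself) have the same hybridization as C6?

2

C6 is sp3 (only σ bonds).
C1: sp
C2: sp
C3: sp3 ✓
C4: sp2
C5: sp2
C6: sp3 ✓
C7: sp2
C8: sp
C9: sp2
2 carbons are sp3.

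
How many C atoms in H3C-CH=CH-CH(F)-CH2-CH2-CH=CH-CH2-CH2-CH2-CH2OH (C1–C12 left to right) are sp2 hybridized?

4

C1: sp3
C2: sp2 ✓
C3: sp2 ✓
C4: sp3
C5: sp3
C6: sp3
C7: sp2 ✓
C8: sp2 ✓
C9: sp3
C10: sp3
C11: sp3
C12: sp3
C2, C3, C7, C8 → 4 sp2 carbons.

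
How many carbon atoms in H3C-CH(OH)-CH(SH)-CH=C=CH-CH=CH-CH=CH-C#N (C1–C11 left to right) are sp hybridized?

2

C1: sp3
C2: sp3
C3: sp3
C4: sp2
C5: sp ✓
C6: sp2
C7: sp2
C8: sp2
C9: sp2
C10: sp2
C11: sp ✓
C5, C11 → 2 sp carbons.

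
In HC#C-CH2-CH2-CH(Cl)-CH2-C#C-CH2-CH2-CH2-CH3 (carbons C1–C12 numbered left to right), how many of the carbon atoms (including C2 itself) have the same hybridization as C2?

C2 is sp (two π bonds).
C1: sp ✓
C2: sp ✓
C3: sp3
C4: sp3
C5: sp3
C6: sp3
C7: sp ✓
C8: sp ✓
C9: sp3
C10: sp3
C11: sp3
C12: sp3
4 carbons are sp.

4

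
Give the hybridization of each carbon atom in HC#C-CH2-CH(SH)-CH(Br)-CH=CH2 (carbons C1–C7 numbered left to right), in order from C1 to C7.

C1 (2 σ bonds, plus two π bonds) has steric number 2: sp.
C2 has 2 σ bonds, plus two π bonds: steric number 2 → sp.
C3 is sp3: 4 σ bonds, 4 electron-density regions.
C4 carries 4 σ bonds, giving a steric number of 4, so it is sp3.
C5 — 4 σ bonds. Steric number 4, so sp3.
C6 — 3 σ bonds, plus one π bond. Steric number 3, so sp2.
C7 has 3 σ bonds, plus one π bond: steric number 3 → sp2.

C1 sp, C2 sp, C3 sp3, C4 sp3, C5 sp3, C6 sp2, C7 sp2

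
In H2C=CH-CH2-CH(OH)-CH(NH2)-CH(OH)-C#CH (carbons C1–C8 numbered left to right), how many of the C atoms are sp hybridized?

2

C1: sp2
C2: sp2
C3: sp3
C4: sp3
C5: sp3
C6: sp3
C7: sp ✓
C8: sp ✓
C7, C8 → 2 sp carbons.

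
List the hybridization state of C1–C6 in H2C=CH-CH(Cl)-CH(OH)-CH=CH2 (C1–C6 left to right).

C1: 3 σ bonds, plus one π bond — 3 electron domains, sp2.
C2 — 3 σ bonds, plus one π bond. Steric number 3, so sp2.
C3 is sp3: 4 σ bonds, 4 electron-density regions.
C4 carries 4 σ bonds, giving a steric number of 4, so it is sp3.
C5 — 3 σ bonds, plus one π bond. Steric number 3, so sp2.
C6 is sp2: 3 σ bonds, plus one π bond, 3 electron-density regions.

C1 sp2, C2 sp2, C3 sp3, C4 sp3, C5 sp2, C6 sp2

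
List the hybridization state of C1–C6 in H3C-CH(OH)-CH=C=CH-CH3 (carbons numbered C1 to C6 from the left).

C1 carries 4 σ bonds, giving a steric number of 4, so it is sp3.
C2: 4 σ bonds; 4 regions of electron density → sp3.
C3 is sp2: 3 σ bonds, plus one π bond, 3 electron-density regions.
C4: 2 σ bonds, plus two π bonds; 2 regions of electron density → sp.
C5 is sp2: 3 σ bonds, plus one π bond, 3 electron-density regions.
C6 has 4 σ bonds: steric number 4 → sp3.

C1 sp3, C2 sp3, C3 sp2, C4 sp, C5 sp2, C6 sp3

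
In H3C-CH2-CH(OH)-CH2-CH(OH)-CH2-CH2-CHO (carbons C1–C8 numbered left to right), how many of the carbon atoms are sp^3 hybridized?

7

C1: sp3 ✓
C2: sp3 ✓
C3: sp3 ✓
C4: sp3 ✓
C5: sp3 ✓
C6: sp3 ✓
C7: sp3 ✓
C8: sp2
C1, C2, C3, C4, C5, C6, C7 → 7 sp3 carbons.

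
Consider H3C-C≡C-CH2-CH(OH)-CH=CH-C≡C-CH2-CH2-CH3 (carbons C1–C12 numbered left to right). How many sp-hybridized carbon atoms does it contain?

C1: sp3
C2: sp ✓
C3: sp ✓
C4: sp3
C5: sp3
C6: sp2
C7: sp2
C8: sp ✓
C9: sp ✓
C10: sp3
C11: sp3
C12: sp3
C2, C3, C8, C9 → 4 sp carbons.

4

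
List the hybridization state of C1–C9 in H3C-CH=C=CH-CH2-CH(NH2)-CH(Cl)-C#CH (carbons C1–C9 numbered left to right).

C1 sp3, C2 sp2, C3 sp, C4 sp2, C5 sp3, C6 sp3, C7 sp3, C8 sp, C9 sp

C1 is sp3: 4 σ bonds, 4 electron-density regions.
C2: 3 σ bonds, plus one π bond; 3 regions of electron density → sp2.
C3: 2 σ bonds, plus two π bonds — 2 electron domains, sp.
C4: 3 σ bonds, plus one π bond — 3 electron domains, sp2.
C5 — 4 σ bonds. Steric number 4, so sp3.
C6 (4 σ bonds) has steric number 4: sp3.
C7: 4 σ bonds — 4 electron domains, sp3.
C8 — 2 σ bonds, plus two π bonds. Steric number 2, so sp.
C9 is sp: 2 σ bonds, plus two π bonds, 2 electron-density regions.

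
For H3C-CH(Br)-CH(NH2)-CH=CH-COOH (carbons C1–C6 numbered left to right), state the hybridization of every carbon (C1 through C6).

C1 sp3, C2 sp3, C3 sp3, C4 sp2, C5 sp2, C6 sp2

C1 carries 4 σ bonds, giving a steric number of 4, so it is sp3.
C2: 4 σ bonds — 4 electron domains, sp3.
C3: 4 σ bonds; 4 regions of electron density → sp3.
C4: 3 σ bonds, plus one π bond — 3 electron domains, sp2.
C5 (3 σ bonds, plus one π bond) has steric number 3: sp2.
C6 has 3 σ bonds, plus one π bond: steric number 3 → sp2.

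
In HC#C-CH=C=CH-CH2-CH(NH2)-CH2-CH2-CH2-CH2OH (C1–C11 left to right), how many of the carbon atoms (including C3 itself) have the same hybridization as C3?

2

C3 is sp2 (one π bond).
C1: sp
C2: sp
C3: sp2 ✓
C4: sp
C5: sp2 ✓
C6: sp3
C7: sp3
C8: sp3
C9: sp3
C10: sp3
C11: sp3
2 carbons are sp2.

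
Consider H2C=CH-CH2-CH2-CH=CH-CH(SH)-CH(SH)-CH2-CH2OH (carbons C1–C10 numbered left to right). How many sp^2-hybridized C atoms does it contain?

C1: sp2 ✓
C2: sp2 ✓
C3: sp3
C4: sp3
C5: sp2 ✓
C6: sp2 ✓
C7: sp3
C8: sp3
C9: sp3
C10: sp3
C1, C2, C5, C6 → 4 sp2 carbons.

4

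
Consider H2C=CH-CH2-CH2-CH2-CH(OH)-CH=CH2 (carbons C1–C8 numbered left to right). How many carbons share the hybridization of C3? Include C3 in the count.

C3 is sp3 (only σ bonds).
C1: sp2
C2: sp2
C3: sp3 ✓
C4: sp3 ✓
C5: sp3 ✓
C6: sp3 ✓
C7: sp2
C8: sp2
4 carbons are sp3.

4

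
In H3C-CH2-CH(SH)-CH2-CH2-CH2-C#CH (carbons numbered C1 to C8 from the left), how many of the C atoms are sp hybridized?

C1: sp3
C2: sp3
C3: sp3
C4: sp3
C5: sp3
C6: sp3
C7: sp ✓
C8: sp ✓
C7, C8 → 2 sp carbons.

2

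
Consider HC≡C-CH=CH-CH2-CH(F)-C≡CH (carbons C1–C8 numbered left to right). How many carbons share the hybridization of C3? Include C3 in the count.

C3 is sp2 (one π bond).
C1: sp
C2: sp
C3: sp2 ✓
C4: sp2 ✓
C5: sp3
C6: sp3
C7: sp
C8: sp
2 carbons are sp2.

2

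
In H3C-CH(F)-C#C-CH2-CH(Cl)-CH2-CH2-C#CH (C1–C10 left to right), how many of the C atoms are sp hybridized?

4

C1: sp3
C2: sp3
C3: sp ✓
C4: sp ✓
C5: sp3
C6: sp3
C7: sp3
C8: sp3
C9: sp ✓
C10: sp ✓
C3, C4, C9, C10 → 4 sp carbons.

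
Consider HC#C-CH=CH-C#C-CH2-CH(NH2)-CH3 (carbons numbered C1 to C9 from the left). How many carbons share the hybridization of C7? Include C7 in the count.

C7 is sp3 (only σ bonds).
C1: sp
C2: sp
C3: sp2
C4: sp2
C5: sp
C6: sp
C7: sp3 ✓
C8: sp3 ✓
C9: sp3 ✓
3 carbons are sp3.

3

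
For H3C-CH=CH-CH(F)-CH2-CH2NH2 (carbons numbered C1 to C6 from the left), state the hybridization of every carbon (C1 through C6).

C1 sp3, C2 sp2, C3 sp2, C4 sp3, C5 sp3, C6 sp3

C1 (4 σ bonds) has steric number 4: sp3.
C2 is sp2: 3 σ bonds, plus one π bond, 3 electron-density regions.
C3: 3 σ bonds, plus one π bond; 3 regions of electron density → sp2.
C4 has 4 σ bonds: steric number 4 → sp3.
C5 carries 4 σ bonds, giving a steric number of 4, so it is sp3.
C6 is sp3: 4 σ bonds, 4 electron-density regions.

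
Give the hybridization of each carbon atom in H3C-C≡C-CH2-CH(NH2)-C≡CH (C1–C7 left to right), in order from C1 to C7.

C1: 4 σ bonds; 4 regions of electron density → sp3.
C2: 2 σ bonds, plus two π bonds; 2 regions of electron density → sp.
C3: 2 σ bonds, plus two π bonds — 2 electron domains, sp.
C4 carries 4 σ bonds, giving a steric number of 4, so it is sp3.
C5 carries 4 σ bonds, giving a steric number of 4, so it is sp3.
C6 carries 2 σ bonds, plus two π bonds, giving a steric number of 2, so it is sp.
C7 (2 σ bonds, plus two π bonds) has steric number 2: sp.

C1 sp3, C2 sp, C3 sp, C4 sp3, C5 sp3, C6 sp, C7 sp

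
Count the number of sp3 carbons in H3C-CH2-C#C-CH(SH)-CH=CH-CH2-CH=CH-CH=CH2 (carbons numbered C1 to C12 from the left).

4

C1: sp3 ✓
C2: sp3 ✓
C3: sp
C4: sp
C5: sp3 ✓
C6: sp2
C7: sp2
C8: sp3 ✓
C9: sp2
C10: sp2
C11: sp2
C12: sp2
C1, C2, C5, C8 → 4 sp3 carbons.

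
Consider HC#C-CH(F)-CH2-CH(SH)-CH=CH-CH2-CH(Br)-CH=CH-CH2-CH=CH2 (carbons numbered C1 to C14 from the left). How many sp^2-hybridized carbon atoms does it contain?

6

C1: sp
C2: sp
C3: sp3
C4: sp3
C5: sp3
C6: sp2 ✓
C7: sp2 ✓
C8: sp3
C9: sp3
C10: sp2 ✓
C11: sp2 ✓
C12: sp3
C13: sp2 ✓
C14: sp2 ✓
C6, C7, C10, C11, C13, C14 → 6 sp2 carbons.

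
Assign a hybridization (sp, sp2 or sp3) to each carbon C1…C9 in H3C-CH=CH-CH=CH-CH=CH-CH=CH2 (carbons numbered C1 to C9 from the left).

C1: 4 σ bonds; 4 regions of electron density → sp3.
C2 has 3 σ bonds, plus one π bond: steric number 3 → sp2.
C3: 3 σ bonds, plus one π bond; 3 regions of electron density → sp2.
C4 carries 3 σ bonds, plus one π bond, giving a steric number of 3, so it is sp2.
C5 is sp2: 3 σ bonds, plus one π bond, 3 electron-density regions.
C6 has 3 σ bonds, plus one π bond: steric number 3 → sp2.
C7 has 3 σ bonds, plus one π bond: steric number 3 → sp2.
C8: 3 σ bonds, plus one π bond — 3 electron domains, sp2.
C9 — 3 σ bonds, plus one π bond. Steric number 3, so sp2.

C1 sp3, C2 sp2, C3 sp2, C4 sp2, C5 sp2, C6 sp2, C7 sp2, C8 sp2, C9 sp2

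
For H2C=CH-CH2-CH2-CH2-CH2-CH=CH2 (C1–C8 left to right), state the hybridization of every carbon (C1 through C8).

C1 carries 3 σ bonds, plus one π bond, giving a steric number of 3, so it is sp2.
C2 has 3 σ bonds, plus one π bond: steric number 3 → sp2.
C3 is sp3: 4 σ bonds, 4 electron-density regions.
C4 has 4 σ bonds: steric number 4 → sp3.
C5 — 4 σ bonds. Steric number 4, so sp3.
C6 carries 4 σ bonds, giving a steric number of 4, so it is sp3.
C7: 3 σ bonds, plus one π bond; 3 regions of electron density → sp2.
C8: 3 σ bonds, plus one π bond; 3 regions of electron density → sp2.

C1 sp2, C2 sp2, C3 sp3, C4 sp3, C5 sp3, C6 sp3, C7 sp2, C8 sp2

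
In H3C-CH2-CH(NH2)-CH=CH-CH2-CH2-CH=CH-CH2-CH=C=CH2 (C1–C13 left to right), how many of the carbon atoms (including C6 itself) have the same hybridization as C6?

6

C6 is sp3 (only σ bonds).
C1: sp3 ✓
C2: sp3 ✓
C3: sp3 ✓
C4: sp2
C5: sp2
C6: sp3 ✓
C7: sp3 ✓
C8: sp2
C9: sp2
C10: sp3 ✓
C11: sp2
C12: sp
C13: sp2
6 carbons are sp3.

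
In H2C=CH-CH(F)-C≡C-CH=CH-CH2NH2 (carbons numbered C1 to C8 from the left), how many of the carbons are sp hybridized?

2

C1: sp2
C2: sp2
C3: sp3
C4: sp ✓
C5: sp ✓
C6: sp2
C7: sp2
C8: sp3
C4, C5 → 2 sp carbons.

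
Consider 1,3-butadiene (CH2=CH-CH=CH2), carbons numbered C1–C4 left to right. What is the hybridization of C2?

sp²

C2: 3 σ bonds, plus one π bond — 3 electron domains, sp2.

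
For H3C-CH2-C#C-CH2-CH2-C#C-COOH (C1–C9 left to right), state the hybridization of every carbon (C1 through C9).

C1 sp3, C2 sp3, C3 sp, C4 sp, C5 sp3, C6 sp3, C7 sp, C8 sp, C9 sp2

C1 is sp3: 4 σ bonds, 4 electron-density regions.
C2 is sp3: 4 σ bonds, 4 electron-density regions.
C3: 2 σ bonds, plus two π bonds — 2 electron domains, sp.
C4: 2 σ bonds, plus two π bonds; 2 regions of electron density → sp.
C5 has 4 σ bonds: steric number 4 → sp3.
C6 (4 σ bonds) has steric number 4: sp3.
C7: 2 σ bonds, plus two π bonds; 2 regions of electron density → sp.
C8 — 2 σ bonds, plus two π bonds. Steric number 2, so sp.
C9 has 3 σ bonds, plus one π bond: steric number 3 → sp2.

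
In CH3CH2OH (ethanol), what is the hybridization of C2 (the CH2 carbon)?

C2 (the CH2 carbon) is sp3: 4 σ bonds, 4 electron-density regions.

sp^3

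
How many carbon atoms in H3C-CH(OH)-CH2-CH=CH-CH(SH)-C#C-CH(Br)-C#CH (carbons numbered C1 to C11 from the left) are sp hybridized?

C1: sp3
C2: sp3
C3: sp3
C4: sp2
C5: sp2
C6: sp3
C7: sp ✓
C8: sp ✓
C9: sp3
C10: sp ✓
C11: sp ✓
C7, C8, C10, C11 → 4 sp carbons.

4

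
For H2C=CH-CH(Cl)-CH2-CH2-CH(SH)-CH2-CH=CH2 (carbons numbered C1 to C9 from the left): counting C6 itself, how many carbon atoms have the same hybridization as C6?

5

C6 is sp3 (only σ bonds).
C1: sp2
C2: sp2
C3: sp3 ✓
C4: sp3 ✓
C5: sp3 ✓
C6: sp3 ✓
C7: sp3 ✓
C8: sp2
C9: sp2
5 carbons are sp3.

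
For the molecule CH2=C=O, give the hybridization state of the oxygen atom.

sp2

The oxygen atom — 1 σ bond and 2 lone pairs, plus one π bond. Steric number 3, so sp2.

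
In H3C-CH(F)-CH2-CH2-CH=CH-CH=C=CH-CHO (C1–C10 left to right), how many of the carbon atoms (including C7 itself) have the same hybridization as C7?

5

C7 is sp2 (one π bond).
C1: sp3
C2: sp3
C3: sp3
C4: sp3
C5: sp2 ✓
C6: sp2 ✓
C7: sp2 ✓
C8: sp
C9: sp2 ✓
C10: sp2 ✓
5 carbons are sp2.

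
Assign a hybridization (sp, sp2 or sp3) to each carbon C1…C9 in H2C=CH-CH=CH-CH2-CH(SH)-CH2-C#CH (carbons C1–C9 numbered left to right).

C1 has 3 σ bonds, plus one π bond: steric number 3 → sp2.
C2: 3 σ bonds, plus one π bond; 3 regions of electron density → sp2.
C3 has 3 σ bonds, plus one π bond: steric number 3 → sp2.
C4: 3 σ bonds, plus one π bond; 3 regions of electron density → sp2.
C5 — 4 σ bonds. Steric number 4, so sp3.
C6 has 4 σ bonds: steric number 4 → sp3.
C7 (4 σ bonds) has steric number 4: sp3.
C8 is sp: 2 σ bonds, plus two π bonds, 2 electron-density regions.
C9: 2 σ bonds, plus two π bonds — 2 electron domains, sp.

C1 sp2, C2 sp2, C3 sp2, C4 sp2, C5 sp3, C6 sp3, C7 sp3, C8 sp, C9 sp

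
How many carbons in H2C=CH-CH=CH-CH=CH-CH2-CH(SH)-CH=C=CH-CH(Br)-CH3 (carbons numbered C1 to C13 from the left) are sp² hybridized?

8

C1: sp2 ✓
C2: sp2 ✓
C3: sp2 ✓
C4: sp2 ✓
C5: sp2 ✓
C6: sp2 ✓
C7: sp3
C8: sp3
C9: sp2 ✓
C10: sp
C11: sp2 ✓
C12: sp3
C13: sp3
C1, C2, C3, C4, C5, C6, C9, C11 → 8 sp2 carbons.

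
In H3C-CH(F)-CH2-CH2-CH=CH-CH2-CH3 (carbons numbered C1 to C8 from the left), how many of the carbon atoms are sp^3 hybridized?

C1: sp3 ✓
C2: sp3 ✓
C3: sp3 ✓
C4: sp3 ✓
C5: sp2
C6: sp2
C7: sp3 ✓
C8: sp3 ✓
C1, C2, C3, C4, C7, C8 → 6 sp3 carbons.

6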